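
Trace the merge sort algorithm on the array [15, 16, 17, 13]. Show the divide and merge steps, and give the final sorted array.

Merge sort trace:

Split: [15, 16, 17, 13] -> [15, 16] and [17, 13]
  Split: [15, 16] -> [15] and [16]
  Merge: [15] + [16] -> [15, 16]
  Split: [17, 13] -> [17] and [13]
  Merge: [17] + [13] -> [13, 17]
Merge: [15, 16] + [13, 17] -> [13, 15, 16, 17]

Final sorted array: [13, 15, 16, 17]

The merge sort proceeds by recursively splitting the array and merging sorted halves.
After all merges, the sorted array is [13, 15, 16, 17].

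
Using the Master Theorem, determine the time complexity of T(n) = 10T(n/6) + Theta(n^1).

Master Theorem for T(n) = 10T(n/6) + O(n^1):

a = 10, b = 6, c = 1
log_b(a) = log_6(10) = 1.2851

Case 1: c = 1 < log_6(10) = 1.2851
T(n) = O(n^(log_6 10))

For T(n) = 10T(n/6) + O(n^1): log_6(10) = 1.2851. This is Case 1 of the Master Theorem (c < log_b(a), work dominated by leaves), giving O(n^(log_6 10)).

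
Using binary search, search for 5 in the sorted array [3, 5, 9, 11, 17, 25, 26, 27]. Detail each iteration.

Binary search for 5 in [3, 5, 9, 11, 17, 25, 26, 27]:

lo=0, hi=7, mid=3, arr[mid]=11 -> 11 > 5, search left half
lo=0, hi=2, mid=1, arr[mid]=5 -> Found target at index 1!

Binary search finds 5 at index 1 after 2 comparisons. The search repeatedly halves the search space by comparing with the middle element.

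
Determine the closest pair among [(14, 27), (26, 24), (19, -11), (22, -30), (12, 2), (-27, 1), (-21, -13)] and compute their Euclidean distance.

Computing all pairwise distances among 7 points:

d((14, 27), (26, 24)) = 12.3693 <-- minimum
d((14, 27), (19, -11)) = 38.3275
d((14, 27), (22, -30)) = 57.5587
d((14, 27), (12, 2)) = 25.0799
d((14, 27), (-27, 1)) = 48.5489
d((14, 27), (-21, -13)) = 53.1507
d((26, 24), (19, -11)) = 35.6931
d((26, 24), (22, -30)) = 54.1479
d((26, 24), (12, 2)) = 26.0768
d((26, 24), (-27, 1)) = 57.7754
d((26, 24), (-21, -13)) = 59.8164
d((19, -11), (22, -30)) = 19.2354
d((19, -11), (12, 2)) = 14.7648
d((19, -11), (-27, 1)) = 47.5395
d((19, -11), (-21, -13)) = 40.05
d((22, -30), (12, 2)) = 33.5261
d((22, -30), (-27, 1)) = 57.9828
d((22, -30), (-21, -13)) = 46.2385
d((12, 2), (-27, 1)) = 39.0128
d((12, 2), (-21, -13)) = 36.2491
d((-27, 1), (-21, -13)) = 15.2315

Closest pair: (14, 27) and (26, 24) with distance 12.3693

The closest pair is (14, 27) and (26, 24) with Euclidean distance 12.3693. For 7 points, brute-force pairwise comparison is shown above. For large n, the divide-and-conquer algorithm (sort by x, recurse on halves, check the dividing strip) achieves O(n log n).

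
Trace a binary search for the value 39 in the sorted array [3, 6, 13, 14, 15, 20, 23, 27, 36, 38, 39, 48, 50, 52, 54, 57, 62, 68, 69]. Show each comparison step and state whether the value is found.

Binary search for 39 in [3, 6, 13, 14, 15, 20, 23, 27, 36, 38, 39, 48, 50, 52, 54, 57, 62, 68, 69]:

lo=0, hi=18, mid=9, arr[mid]=38 -> 38 < 39, search right half
lo=10, hi=18, mid=14, arr[mid]=54 -> 54 > 39, search left half
lo=10, hi=13, mid=11, arr[mid]=48 -> 48 > 39, search left half
lo=10, hi=10, mid=10, arr[mid]=39 -> Found target at index 10!

Binary search finds 39 at index 10 after 4 comparisons. The search repeatedly halves the search space by comparing with the middle element.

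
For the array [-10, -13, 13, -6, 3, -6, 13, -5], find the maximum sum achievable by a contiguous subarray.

Using Kadane's algorithm on [-10, -13, 13, -6, 3, -6, 13, -5]:

Scanning through the array:
Position 1 (value -13): max_ending_here = -13, max_so_far = -10
Position 2 (value 13): max_ending_here = 13, max_so_far = 13
Position 3 (value -6): max_ending_here = 7, max_so_far = 13
Position 4 (value 3): max_ending_here = 10, max_so_far = 13
Position 5 (value -6): max_ending_here = 4, max_so_far = 13
Position 6 (value 13): max_ending_here = 17, max_so_far = 17
Position 7 (value -5): max_ending_here = 12, max_so_far = 17

Maximum subarray: [13, -6, 3, -6, 13]
Maximum sum: 17

The maximum subarray is [13, -6, 3, -6, 13] with sum 17. This subarray runs from index 2 to index 6.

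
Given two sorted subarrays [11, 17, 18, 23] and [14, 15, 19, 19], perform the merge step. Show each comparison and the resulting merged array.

Merging process:

Compare 11 vs 14: take 11 from left. Merged: [11]
Compare 17 vs 14: take 14 from right. Merged: [11, 14]
Compare 17 vs 15: take 15 from right. Merged: [11, 14, 15]
Compare 17 vs 19: take 17 from left. Merged: [11, 14, 15, 17]
Compare 18 vs 19: take 18 from left. Merged: [11, 14, 15, 17, 18]
Compare 23 vs 19: take 19 from right. Merged: [11, 14, 15, 17, 18, 19]
Compare 23 vs 19: take 19 from right. Merged: [11, 14, 15, 17, 18, 19, 19]
Append remaining from left: [23]. Merged: [11, 14, 15, 17, 18, 19, 19, 23]

Final merged array: [11, 14, 15, 17, 18, 19, 19, 23]
Total comparisons: 7

The merged array is [11, 14, 15, 17, 18, 19, 19, 23], requiring 7 comparisons. The merge step runs in O(n) time where n is the total number of elements.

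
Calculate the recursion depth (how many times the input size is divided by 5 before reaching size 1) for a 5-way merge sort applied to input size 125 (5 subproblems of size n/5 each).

For divide and conquer with division factor 5:

Problem sizes at each level:
Level 0: 125
Level 1: 25
Level 2: 5
Level 3: 1

The root is level 0 and the size-1 base case is level 3 (the tree spans levels 0 through 3, i.e. 4 levels counting the root), so the depth is the number of divisions: log_5(125) = 3

The recursion tree depth is log_5(125) = 3. At each level, the problem size is divided by 5, so it takes 3 divisions to reduce to a base case of size 1. The algorithm makes 5 recursive calls at each level.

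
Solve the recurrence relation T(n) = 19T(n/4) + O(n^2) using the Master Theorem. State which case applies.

Master Theorem for T(n) = 19T(n/4) + O(n^2):

a = 19, b = 4, c = 2
log_b(a) = log_4(19) = 2.1240

Case 1: c = 2 < log_4(19) = 2.1240
T(n) = O(n^(log_4 19))

For T(n) = 19T(n/4) + O(n^2): log_4(19) = 2.1240. This is Case 1 of the Master Theorem (c < log_b(a), work dominated by leaves), giving O(n^(log_4 19)).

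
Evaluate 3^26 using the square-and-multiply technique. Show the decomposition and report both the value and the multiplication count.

Computing 3^26 by squaring (build up from 3^1; each line after the first costs one multiplication):

3^1 = 3
3^2 = (3^1)^2 = 3^2 = 9
3^3 = 3 * 3^2 = 3 * 9 = 27
3^6 = (3^3)^2 = 27^2 = 729
3^12 = (3^6)^2 = 729^2 = 531441
3^13 = 3 * 3^12 = 3 * 531441 = 1594323
3^26 = (3^13)^2 = 1594323^2 = 2541865828329

Result: 2541865828329
Multiplications needed: 6 (6 lines after 3^1)

3^26 = 2541865828329. Using exponentiation by squaring, this requires 6 multiplications. The key idea: if the exponent is even, square the half-power; if odd, multiply by the base once.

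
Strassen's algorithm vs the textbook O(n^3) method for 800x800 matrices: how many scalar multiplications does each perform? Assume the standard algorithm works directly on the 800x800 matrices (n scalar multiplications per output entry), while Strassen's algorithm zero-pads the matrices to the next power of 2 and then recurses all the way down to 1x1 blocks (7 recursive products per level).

Matrix multiplication for 800x800 matrices:

Strassen's algorithm requires power-of-2 dimensions. Pad 800x800 to 1024x1024 (next power of 2).

Standard algorithm: 800^3 = 512000000 multiplications
Strassen's algorithm: 7^(log2(1024)) = 7^10 = 282475249 multiplications
Savings: 512000000 - 282475249 = 229524751 multiplications

Standard: 512000000 multiplications (800^3). Strassen: 282475249 multiplications (7^10, after padding to 1024x1024). Strassen reduces 8 recursive multiplications to 7 at each level.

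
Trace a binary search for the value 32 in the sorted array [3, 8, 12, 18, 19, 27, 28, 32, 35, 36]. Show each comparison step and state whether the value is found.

Binary search for 32 in [3, 8, 12, 18, 19, 27, 28, 32, 35, 36]:

lo=0, hi=9, mid=4, arr[mid]=19 -> 19 < 32, search right half
lo=5, hi=9, mid=7, arr[mid]=32 -> Found target at index 7!

Binary search finds 32 at index 7 after 2 comparisons. The search repeatedly halves the search space by comparing with the middle element.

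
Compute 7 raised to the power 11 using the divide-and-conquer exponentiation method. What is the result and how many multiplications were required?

Computing 7^11 by squaring (build up from 7^1; each line after the first costs one multiplication):

7^1 = 7
7^2 = (7^1)^2 = 7^2 = 49
7^4 = (7^2)^2 = 49^2 = 2401
7^5 = 7 * 7^4 = 7 * 2401 = 16807
7^10 = (7^5)^2 = 16807^2 = 282475249
7^11 = 7 * 7^10 = 7 * 282475249 = 1977326743

Result: 1977326743
Multiplications needed: 5 (5 lines after 7^1)

7^11 = 1977326743. Using exponentiation by squaring, this requires 5 multiplications. The key idea: if the exponent is even, square the half-power; if odd, multiply by the base once.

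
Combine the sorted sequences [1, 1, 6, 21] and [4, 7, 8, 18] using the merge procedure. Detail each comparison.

Merging process:

Compare 1 vs 4: take 1 from left. Merged: [1]
Compare 1 vs 4: take 1 from left. Merged: [1, 1]
Compare 6 vs 4: take 4 from right. Merged: [1, 1, 4]
Compare 6 vs 7: take 6 from left. Merged: [1, 1, 4, 6]
Compare 21 vs 7: take 7 from right. Merged: [1, 1, 4, 6, 7]
Compare 21 vs 8: take 8 from right. Merged: [1, 1, 4, 6, 7, 8]
Compare 21 vs 18: take 18 from right. Merged: [1, 1, 4, 6, 7, 8, 18]
Append remaining from left: [21]. Merged: [1, 1, 4, 6, 7, 8, 18, 21]

Final merged array: [1, 1, 4, 6, 7, 8, 18, 21]
Total comparisons: 7

The merged array is [1, 1, 4, 6, 7, 8, 18, 21], requiring 7 comparisons. The merge step runs in O(n) time where n is the total number of elements.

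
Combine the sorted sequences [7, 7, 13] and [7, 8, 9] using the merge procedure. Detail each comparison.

Merging process:

Compare 7 vs 7: take 7 from left. Merged: [7]
Compare 7 vs 7: take 7 from left. Merged: [7, 7]
Compare 13 vs 7: take 7 from right. Merged: [7, 7, 7]
Compare 13 vs 8: take 8 from right. Merged: [7, 7, 7, 8]
Compare 13 vs 9: take 9 from right. Merged: [7, 7, 7, 8, 9]
Append remaining from left: [13]. Merged: [7, 7, 7, 8, 9, 13]

Final merged array: [7, 7, 7, 8, 9, 13]
Total comparisons: 5

The merged array is [7, 7, 7, 8, 9, 13], requiring 5 comparisons. The merge step runs in O(n) time where n is the total number of elements.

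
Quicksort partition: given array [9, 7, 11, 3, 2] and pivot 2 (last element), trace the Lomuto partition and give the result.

Lomuto partition with pivot = 2:

Initial array: [9, 7, 11, 3, 2]

arr[0]=9 > 2: no swap
arr[1]=7 > 2: no swap
arr[2]=11 > 2: no swap
arr[3]=3 > 2: no swap

Place pivot at position 0: [2, 7, 11, 3, 9]
Pivot position: 0

After partitioning with pivot 2, the array becomes [2, 7, 11, 3, 9]. The pivot is placed at index 0. All elements to the left of the pivot are <= 2, and all elements to the right are > 2.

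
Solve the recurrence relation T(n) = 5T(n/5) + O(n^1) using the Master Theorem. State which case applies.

Master Theorem for T(n) = 5T(n/5) + O(n^1):

a = 5, b = 5, c = 1
log_b(a) = log_5(5) = 1.0000

Case 2: c = 1 = log_5(5) = 1.0000
T(n) = O(n^1 log n) = O(n log n)

For T(n) = 5T(n/5) + O(n^1): log_5(5) = 1.0000. This is Case 2 of the Master Theorem (c = log_b(a), equal work at all levels), giving O(n log n).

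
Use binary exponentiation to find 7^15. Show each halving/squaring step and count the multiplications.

Computing 7^15 by squaring (build up from 7^1; each line after the first costs one multiplication):

7^1 = 7
7^2 = (7^1)^2 = 7^2 = 49
7^3 = 7 * 7^2 = 7 * 49 = 343
7^6 = (7^3)^2 = 343^2 = 117649
7^7 = 7 * 7^6 = 7 * 117649 = 823543
7^14 = (7^7)^2 = 823543^2 = 678223072849
7^15 = 7 * 7^14 = 7 * 678223072849 = 4747561509943

Result: 4747561509943
Multiplications needed: 6 (6 lines after 7^1)

7^15 = 4747561509943. Using exponentiation by squaring, this requires 6 multiplications. The key idea: if the exponent is even, square the half-power; if odd, multiply by the base once.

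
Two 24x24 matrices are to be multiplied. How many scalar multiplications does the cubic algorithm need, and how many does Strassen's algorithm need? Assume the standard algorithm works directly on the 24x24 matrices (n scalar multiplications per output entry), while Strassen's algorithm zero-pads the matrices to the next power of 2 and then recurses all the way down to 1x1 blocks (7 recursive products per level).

Matrix multiplication for 24x24 matrices:

Strassen's algorithm requires power-of-2 dimensions. Pad 24x24 to 32x32 (next power of 2).

Standard algorithm: 24^3 = 13824 multiplications
Strassen's algorithm: 7^(log2(32)) = 7^5 = 16807 multiplications
Difference: 13824 - 16807 = -2983 (Strassen uses MORE here due to padding overhead — for small or just-over-power-of-2 n, padding can outweigh the per-level savings)

Standard: 13824 multiplications (24^3). Strassen: 16807 multiplications (7^5, after padding to 32x32). Strassen reduces 8 recursive multiplications to 7 at each level.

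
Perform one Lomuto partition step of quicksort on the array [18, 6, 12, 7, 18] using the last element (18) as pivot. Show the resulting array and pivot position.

Lomuto partition with pivot = 18:

Initial array: [18, 6, 12, 7, 18]

arr[0]=18 <= 18: swap with position 0, array becomes [18, 6, 12, 7, 18]
arr[1]=6 <= 18: swap with position 1, array becomes [18, 6, 12, 7, 18]
arr[2]=12 <= 18: swap with position 2, array becomes [18, 6, 12, 7, 18]
arr[3]=7 <= 18: swap with position 3, array becomes [18, 6, 12, 7, 18]

Place pivot at position 4: [18, 6, 12, 7, 18]
Pivot position: 4

After partitioning with pivot 18, the array becomes [18, 6, 12, 7, 18]. The pivot is placed at index 4. All elements to the left of the pivot are <= 18, and all elements to the right are > 18.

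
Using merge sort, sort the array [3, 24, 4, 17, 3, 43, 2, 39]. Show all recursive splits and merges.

Merge sort trace:

Split: [3, 24, 4, 17, 3, 43, 2, 39] -> [3, 24, 4, 17] and [3, 43, 2, 39]
  Split: [3, 24, 4, 17] -> [3, 24] and [4, 17]
    Split: [3, 24] -> [3] and [24]
    Merge: [3] + [24] -> [3, 24]
    Split: [4, 17] -> [4] and [17]
    Merge: [4] + [17] -> [4, 17]
  Merge: [3, 24] + [4, 17] -> [3, 4, 17, 24]
  Split: [3, 43, 2, 39] -> [3, 43] and [2, 39]
    Split: [3, 43] -> [3] and [43]
    Merge: [3] + [43] -> [3, 43]
    Split: [2, 39] -> [2] and [39]
    Merge: [2] + [39] -> [2, 39]
  Merge: [3, 43] + [2, 39] -> [2, 3, 39, 43]
Merge: [3, 4, 17, 24] + [2, 3, 39, 43] -> [2, 3, 3, 4, 17, 24, 39, 43]

Final sorted array: [2, 3, 3, 4, 17, 24, 39, 43]

The merge sort proceeds by recursively splitting the array and merging sorted halves.
After all merges, the sorted array is [2, 3, 3, 4, 17, 24, 39, 43].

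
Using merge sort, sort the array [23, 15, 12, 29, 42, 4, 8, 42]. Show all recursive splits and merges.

Merge sort trace:

Split: [23, 15, 12, 29, 42, 4, 8, 42] -> [23, 15, 12, 29] and [42, 4, 8, 42]
  Split: [23, 15, 12, 29] -> [23, 15] and [12, 29]
    Split: [23, 15] -> [23] and [15]
    Merge: [23] + [15] -> [15, 23]
    Split: [12, 29] -> [12] and [29]
    Merge: [12] + [29] -> [12, 29]
  Merge: [15, 23] + [12, 29] -> [12, 15, 23, 29]
  Split: [42, 4, 8, 42] -> [42, 4] and [8, 42]
    Split: [42, 4] -> [42] and [4]
    Merge: [42] + [4] -> [4, 42]
    Split: [8, 42] -> [8] and [42]
    Merge: [8] + [42] -> [8, 42]
  Merge: [4, 42] + [8, 42] -> [4, 8, 42, 42]
Merge: [12, 15, 23, 29] + [4, 8, 42, 42] -> [4, 8, 12, 15, 23, 29, 42, 42]

Final sorted array: [4, 8, 12, 15, 23, 29, 42, 42]

The merge sort proceeds by recursively splitting the array and merging sorted halves.
After all merges, the sorted array is [4, 8, 12, 15, 23, 29, 42, 42].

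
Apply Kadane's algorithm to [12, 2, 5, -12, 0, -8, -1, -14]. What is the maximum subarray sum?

Using Kadane's algorithm on [12, 2, 5, -12, 0, -8, -1, -14]:

Scanning through the array:
Position 1 (value 2): max_ending_here = 14, max_so_far = 14
Position 2 (value 5): max_ending_here = 19, max_so_far = 19
Position 3 (value -12): max_ending_here = 7, max_so_far = 19
Position 4 (value 0): max_ending_here = 7, max_so_far = 19
Position 5 (value -8): max_ending_here = -1, max_so_far = 19
Position 6 (value -1): max_ending_here = -1, max_so_far = 19
Position 7 (value -14): max_ending_here = -14, max_so_far = 19

Maximum subarray: [12, 2, 5]
Maximum sum: 19

The maximum subarray is [12, 2, 5] with sum 19. This subarray runs from index 0 to index 2.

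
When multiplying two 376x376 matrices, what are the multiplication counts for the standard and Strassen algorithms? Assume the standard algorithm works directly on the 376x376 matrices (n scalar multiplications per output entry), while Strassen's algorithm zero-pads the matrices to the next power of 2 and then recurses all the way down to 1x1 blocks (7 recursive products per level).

Matrix multiplication for 376x376 matrices:

Strassen's algorithm requires power-of-2 dimensions. Pad 376x376 to 512x512 (next power of 2).

Standard algorithm: 376^3 = 53157376 multiplications
Strassen's algorithm: 7^(log2(512)) = 7^9 = 40353607 multiplications
Savings: 53157376 - 40353607 = 12803769 multiplications

Standard: 53157376 multiplications (376^3). Strassen: 40353607 multiplications (7^9, after padding to 512x512). Strassen reduces 8 recursive multiplications to 7 at each level.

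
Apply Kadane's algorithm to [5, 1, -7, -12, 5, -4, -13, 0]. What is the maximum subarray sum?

Using Kadane's algorithm on [5, 1, -7, -12, 5, -4, -13, 0]:

Scanning through the array:
Position 1 (value 1): max_ending_here = 6, max_so_far = 6
Position 2 (value -7): max_ending_here = -1, max_so_far = 6
Position 3 (value -12): max_ending_here = -12, max_so_far = 6
Position 4 (value 5): max_ending_here = 5, max_so_far = 6
Position 5 (value -4): max_ending_here = 1, max_so_far = 6
Position 6 (value -13): max_ending_here = -12, max_so_far = 6
Position 7 (value 0): max_ending_here = 0, max_so_far = 6

Maximum subarray: [5, 1]
Maximum sum: 6

The maximum subarray is [5, 1] with sum 6. This subarray runs from index 0 to index 1.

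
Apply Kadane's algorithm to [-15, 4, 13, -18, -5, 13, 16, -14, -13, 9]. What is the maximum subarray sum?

Using Kadane's algorithm on [-15, 4, 13, -18, -5, 13, 16, -14, -13, 9]:

Scanning through the array:
Position 1 (value 4): max_ending_here = 4, max_so_far = 4
Position 2 (value 13): max_ending_here = 17, max_so_far = 17
Position 3 (value -18): max_ending_here = -1, max_so_far = 17
Position 4 (value -5): max_ending_here = -5, max_so_far = 17
Position 5 (value 13): max_ending_here = 13, max_so_far = 17
Position 6 (value 16): max_ending_here = 29, max_so_far = 29
Position 7 (value -14): max_ending_here = 15, max_so_far = 29
Position 8 (value -13): max_ending_here = 2, max_so_far = 29
Position 9 (value 9): max_ending_here = 11, max_so_far = 29

Maximum subarray: [13, 16]
Maximum sum: 29

The maximum subarray is [13, 16] with sum 29. This subarray runs from index 5 to index 6.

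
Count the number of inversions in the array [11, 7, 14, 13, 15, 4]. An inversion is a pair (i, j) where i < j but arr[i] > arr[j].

Finding inversions in [11, 7, 14, 13, 15, 4]:

(0, 1): arr[0]=11 > arr[1]=7
(0, 5): arr[0]=11 > arr[5]=4
(1, 5): arr[1]=7 > arr[5]=4
(2, 3): arr[2]=14 > arr[3]=13
(2, 5): arr[2]=14 > arr[5]=4
(3, 5): arr[3]=13 > arr[5]=4
(4, 5): arr[4]=15 > arr[5]=4

Total inversions: 7

The array has 7 inversion(s): (0,1), (0,5), (1,5), (2,3), (2,5), (3,5), (4,5). Each pair (i,j) satisfies i < j and arr[i] > arr[j].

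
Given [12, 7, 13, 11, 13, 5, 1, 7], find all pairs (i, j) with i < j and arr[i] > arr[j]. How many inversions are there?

Finding inversions in [12, 7, 13, 11, 13, 5, 1, 7]:

(0, 1): arr[0]=12 > arr[1]=7
(0, 3): arr[0]=12 > arr[3]=11
(0, 5): arr[0]=12 > arr[5]=5
(0, 6): arr[0]=12 > arr[6]=1
(0, 7): arr[0]=12 > arr[7]=7
(1, 5): arr[1]=7 > arr[5]=5
(1, 6): arr[1]=7 > arr[6]=1
(2, 3): arr[2]=13 > arr[3]=11
(2, 5): arr[2]=13 > arr[5]=5
(2, 6): arr[2]=13 > arr[6]=1
(2, 7): arr[2]=13 > arr[7]=7
(3, 5): arr[3]=11 > arr[5]=5
(3, 6): arr[3]=11 > arr[6]=1
(3, 7): arr[3]=11 > arr[7]=7
(4, 5): arr[4]=13 > arr[5]=5
(4, 6): arr[4]=13 > arr[6]=1
(4, 7): arr[4]=13 > arr[7]=7
(5, 6): arr[5]=5 > arr[6]=1

Total inversions: 18

The array has 18 inversion(s): (0,1), (0,3), (0,5), (0,6), (0,7), (1,5), (1,6), (2,3), (2,5), (2,6), (2,7), (3,5), (3,6), (3,7), (4,5), (4,6), (4,7), (5,6). Each pair (i,j) satisfies i < j and arr[i] > arr[j].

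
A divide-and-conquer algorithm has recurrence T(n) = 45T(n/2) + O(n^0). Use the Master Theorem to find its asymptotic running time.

Master Theorem for T(n) = 45T(n/2) + O(n^0):

a = 45, b = 2, c = 0
log_b(a) = log_2(45) = 5.4919

Case 1: c = 0 < log_2(45) = 5.4919
T(n) = O(n^(log_2 45))

For T(n) = 45T(n/2) + O(n^0): log_2(45) = 5.4919. This is Case 1 of the Master Theorem (c < log_b(a), work dominated by leaves), giving O(n^(log_2 45)).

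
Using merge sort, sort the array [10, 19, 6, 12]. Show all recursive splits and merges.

Merge sort trace:

Split: [10, 19, 6, 12] -> [10, 19] and [6, 12]
  Split: [10, 19] -> [10] and [19]
  Merge: [10] + [19] -> [10, 19]
  Split: [6, 12] -> [6] and [12]
  Merge: [6] + [12] -> [6, 12]
Merge: [10, 19] + [6, 12] -> [6, 10, 12, 19]

Final sorted array: [6, 10, 12, 19]

The merge sort proceeds by recursively splitting the array and merging sorted halves.
After all merges, the sorted array is [6, 10, 12, 19].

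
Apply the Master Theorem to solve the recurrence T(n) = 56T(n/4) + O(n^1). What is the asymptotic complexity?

Master Theorem for T(n) = 56T(n/4) + O(n^1):

a = 56, b = 4, c = 1
log_b(a) = log_4(56) = 2.9037

Case 1: c = 1 < log_4(56) = 2.9037
T(n) = O(n^(log_4 56))

For T(n) = 56T(n/4) + O(n^1): log_4(56) = 2.9037. This is Case 1 of the Master Theorem (c < log_b(a), work dominated by leaves), giving O(n^(log_4 56)).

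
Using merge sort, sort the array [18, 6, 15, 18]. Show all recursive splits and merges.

Merge sort trace:

Split: [18, 6, 15, 18] -> [18, 6] and [15, 18]
  Split: [18, 6] -> [18] and [6]
  Merge: [18] + [6] -> [6, 18]
  Split: [15, 18] -> [15] and [18]
  Merge: [15] + [18] -> [15, 18]
Merge: [6, 18] + [15, 18] -> [6, 15, 18, 18]

Final sorted array: [6, 15, 18, 18]

The merge sort proceeds by recursively splitting the array and merging sorted halves.
After all merges, the sorted array is [6, 15, 18, 18].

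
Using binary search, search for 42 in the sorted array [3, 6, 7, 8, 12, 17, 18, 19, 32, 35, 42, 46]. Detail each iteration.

Binary search for 42 in [3, 6, 7, 8, 12, 17, 18, 19, 32, 35, 42, 46]:

lo=0, hi=11, mid=5, arr[mid]=17 -> 17 < 42, search right half
lo=6, hi=11, mid=8, arr[mid]=32 -> 32 < 42, search right half
lo=9, hi=11, mid=10, arr[mid]=42 -> Found target at index 10!

Binary search finds 42 at index 10 after 3 comparisons. The search repeatedly halves the search space by comparing with the middle element.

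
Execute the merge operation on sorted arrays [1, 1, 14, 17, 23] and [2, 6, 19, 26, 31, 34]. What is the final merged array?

Merging process:

Compare 1 vs 2: take 1 from left. Merged: [1]
Compare 1 vs 2: take 1 from left. Merged: [1, 1]
Compare 14 vs 2: take 2 from right. Merged: [1, 1, 2]
Compare 14 vs 6: take 6 from right. Merged: [1, 1, 2, 6]
Compare 14 vs 19: take 14 from left. Merged: [1, 1, 2, 6, 14]
Compare 17 vs 19: take 17 from left. Merged: [1, 1, 2, 6, 14, 17]
Compare 23 vs 19: take 19 from right. Merged: [1, 1, 2, 6, 14, 17, 19]
Compare 23 vs 26: take 23 from left. Merged: [1, 1, 2, 6, 14, 17, 19, 23]
Append remaining from right: [26, 31, 34]. Merged: [1, 1, 2, 6, 14, 17, 19, 23, 26, 31, 34]

Final merged array: [1, 1, 2, 6, 14, 17, 19, 23, 26, 31, 34]
Total comparisons: 8

The merged array is [1, 1, 2, 6, 14, 17, 19, 23, 26, 31, 34], requiring 8 comparisons. The merge step runs in O(n) time where n is the total number of elements.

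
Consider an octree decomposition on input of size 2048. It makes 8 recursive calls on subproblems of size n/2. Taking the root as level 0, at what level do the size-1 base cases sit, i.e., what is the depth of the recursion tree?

For divide and conquer with division factor 2:

Problem sizes at each level:
Level 0: 2048
Level 1: 1024
Level 2: 512
Level 3: 256
Level 4: 128
Level 5: 64
Level 6: 32
Level 7: 16
Level 8: 8
Level 9: 4
Level 10: 2
Level 11: 1

The root is level 0 and the size-1 base case is level 11 (the tree spans levels 0 through 11, i.e. 12 levels counting the root), so the depth is the number of divisions: log_2(2048) = 11

The recursion tree depth is log_2(2048) = 11. At each level, the problem size is divided by 2, so it takes 11 divisions to reduce to a base case of size 1. The algorithm makes 8 recursive calls at each level.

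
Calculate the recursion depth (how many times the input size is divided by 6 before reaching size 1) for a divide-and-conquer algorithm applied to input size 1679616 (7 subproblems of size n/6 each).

For divide and conquer with division factor 6:

Problem sizes at each level:
Level 0: 1679616
Level 1: 279936
Level 2: 46656
Level 3: 7776
Level 4: 1296
Level 5: 216
Level 6: 36
Level 7: 6
Level 8: 1

The root is level 0 and the size-1 base case is level 8 (the tree spans levels 0 through 8, i.e. 9 levels counting the root), so the depth is the number of divisions: log_6(1679616) = 8

The recursion tree depth is log_6(1679616) = 8. At each level, the problem size is divided by 6, so it takes 8 divisions to reduce to a base case of size 1. The algorithm makes 7 recursive calls at each level.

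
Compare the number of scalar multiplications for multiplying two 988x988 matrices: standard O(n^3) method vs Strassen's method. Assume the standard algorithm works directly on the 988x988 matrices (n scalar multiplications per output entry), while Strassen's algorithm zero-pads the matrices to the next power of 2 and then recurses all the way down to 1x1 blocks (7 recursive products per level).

Matrix multiplication for 988x988 matrices:

Strassen's algorithm requires power-of-2 dimensions. Pad 988x988 to 1024x1024 (next power of 2).

Standard algorithm: 988^3 = 964430272 multiplications
Strassen's algorithm: 7^(log2(1024)) = 7^10 = 282475249 multiplications
Savings: 964430272 - 282475249 = 681955023 multiplications

Standard: 964430272 multiplications (988^3). Strassen: 282475249 multiplications (7^10, after padding to 1024x1024). Strassen reduces 8 recursive multiplications to 7 at each level.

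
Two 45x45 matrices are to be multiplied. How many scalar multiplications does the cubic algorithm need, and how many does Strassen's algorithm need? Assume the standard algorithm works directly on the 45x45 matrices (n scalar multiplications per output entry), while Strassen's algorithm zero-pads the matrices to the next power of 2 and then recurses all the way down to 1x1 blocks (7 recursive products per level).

Matrix multiplication for 45x45 matrices:

Strassen's algorithm requires power-of-2 dimensions. Pad 45x45 to 64x64 (next power of 2).

Standard algorithm: 45^3 = 91125 multiplications
Strassen's algorithm: 7^(log2(64)) = 7^6 = 117649 multiplications
Difference: 91125 - 117649 = -26524 (Strassen uses MORE here due to padding overhead — for small or just-over-power-of-2 n, padding can outweigh the per-level savings)

Standard: 91125 multiplications (45^3). Strassen: 117649 multiplications (7^6, after padding to 64x64). Strassen reduces 8 recursive multiplications to 7 at each level.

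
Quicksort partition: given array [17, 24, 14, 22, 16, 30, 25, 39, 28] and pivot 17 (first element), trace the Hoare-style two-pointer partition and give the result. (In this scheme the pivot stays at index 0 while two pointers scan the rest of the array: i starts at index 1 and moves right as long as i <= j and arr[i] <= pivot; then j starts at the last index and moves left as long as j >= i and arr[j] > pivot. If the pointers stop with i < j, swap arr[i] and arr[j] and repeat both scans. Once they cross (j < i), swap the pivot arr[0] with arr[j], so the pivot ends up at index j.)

Hoare-style two-pointer partition with pivot = 17:

Initial array: [17, 24, 14, 22, 16, 30, 25, 39, 28]

Pointers start at i = 1, j = 8.
i stops at index 1 (arr[1]=24 > 17), j stops at index 4 (arr[4]=16 <= 17): swap arr[1] and arr[4], array becomes [17, 16, 14, 22, 24, 30, 25, 39, 28]
i ends at 3, j ends at 2: the pointers have crossed (j < i), so scanning stops.

Swap pivot arr[0] with arr[2] to place pivot at position 2: [14, 16, 17, 22, 24, 30, 25, 39, 28]
Pivot position: 2

After partitioning with pivot 17, the array becomes [14, 16, 17, 22, 24, 30, 25, 39, 28]. The pivot is placed at index 2. All elements to the left of the pivot are <= 17, and all elements to the right are > 17.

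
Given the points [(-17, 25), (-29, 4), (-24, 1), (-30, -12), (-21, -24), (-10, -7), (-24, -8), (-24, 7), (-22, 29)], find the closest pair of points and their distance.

Computing all pairwise distances among 9 points:

d((-17, 25), (-29, 4)) = 24.1868
d((-17, 25), (-24, 1)) = 25.0
d((-17, 25), (-30, -12)) = 39.2173
d((-17, 25), (-21, -24)) = 49.163
d((-17, 25), (-10, -7)) = 32.7567
d((-17, 25), (-24, -8)) = 33.7343
d((-17, 25), (-24, 7)) = 19.3132
d((-17, 25), (-22, 29)) = 6.4031
d((-29, 4), (-24, 1)) = 5.831 <-- minimum
d((-29, 4), (-30, -12)) = 16.0312
d((-29, 4), (-21, -24)) = 29.1204
d((-29, 4), (-10, -7)) = 21.9545
d((-29, 4), (-24, -8)) = 13.0
d((-29, 4), (-24, 7)) = 5.831 <-- minimum
d((-29, 4), (-22, 29)) = 25.9615
d((-24, 1), (-30, -12)) = 14.3178
d((-24, 1), (-21, -24)) = 25.1794
d((-24, 1), (-10, -7)) = 16.1245
d((-24, 1), (-24, -8)) = 9.0
d((-24, 1), (-24, 7)) = 6.0
d((-24, 1), (-22, 29)) = 28.0713
d((-30, -12), (-21, -24)) = 15.0
d((-30, -12), (-10, -7)) = 20.6155
d((-30, -12), (-24, -8)) = 7.2111
d((-30, -12), (-24, 7)) = 19.9249
d((-30, -12), (-22, 29)) = 41.7732
d((-21, -24), (-10, -7)) = 20.2485
d((-21, -24), (-24, -8)) = 16.2788
d((-21, -24), (-24, 7)) = 31.1448
d((-21, -24), (-22, 29)) = 53.0094
d((-10, -7), (-24, -8)) = 14.0357
d((-10, -7), (-24, 7)) = 19.799
d((-10, -7), (-22, 29)) = 37.9473
d((-24, -8), (-24, 7)) = 15.0
d((-24, -8), (-22, 29)) = 37.054
d((-24, 7), (-22, 29)) = 22.0907

Minimum distance: 5.831 (tie among 2 pairs: (-29, 4) and (-24, 1); (-29, 4) and (-24, 7))

The minimum Euclidean distance is 5.831. There is a tie: 2 pairs achieve this minimum — (-29, 4) and (-24, 1); (-29, 4) and (-24, 7). Any of these is a valid closest pair. For 9 points, brute-force pairwise comparison is shown above. For large n, the divide-and-conquer algorithm (sort by x, recurse on halves, check the dividing strip) achieves O(n log n).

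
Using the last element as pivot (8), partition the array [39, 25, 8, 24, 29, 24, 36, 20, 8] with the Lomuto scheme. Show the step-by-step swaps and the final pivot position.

Lomuto partition with pivot = 8:

Initial array: [39, 25, 8, 24, 29, 24, 36, 20, 8]

arr[0]=39 > 8: no swap
arr[1]=25 > 8: no swap
arr[2]=8 <= 8: swap with position 0, array becomes [8, 25, 39, 24, 29, 24, 36, 20, 8]
arr[3]=24 > 8: no swap
arr[4]=29 > 8: no swap
arr[5]=24 > 8: no swap
arr[6]=36 > 8: no swap
arr[7]=20 > 8: no swap

Place pivot at position 1: [8, 8, 39, 24, 29, 24, 36, 20, 25]
Pivot position: 1

After partitioning with pivot 8, the array becomes [8, 8, 39, 24, 29, 24, 36, 20, 25]. The pivot is placed at index 1. All elements to the left of the pivot are <= 8, and all elements to the right are > 8.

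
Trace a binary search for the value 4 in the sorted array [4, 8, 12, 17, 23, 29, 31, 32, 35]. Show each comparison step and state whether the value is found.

Binary search for 4 in [4, 8, 12, 17, 23, 29, 31, 32, 35]:

lo=0, hi=8, mid=4, arr[mid]=23 -> 23 > 4, search left half
lo=0, hi=3, mid=1, arr[mid]=8 -> 8 > 4, search left half
lo=0, hi=0, mid=0, arr[mid]=4 -> Found target at index 0!

Binary search finds 4 at index 0 after 3 comparisons. The search repeatedly halves the search space by comparing with the middle element.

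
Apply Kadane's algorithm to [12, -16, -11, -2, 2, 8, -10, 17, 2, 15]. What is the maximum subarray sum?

Using Kadane's algorithm on [12, -16, -11, -2, 2, 8, -10, 17, 2, 15]:

Scanning through the array:
Position 1 (value -16): max_ending_here = -4, max_so_far = 12
Position 2 (value -11): max_ending_here = -11, max_so_far = 12
Position 3 (value -2): max_ending_here = -2, max_so_far = 12
Position 4 (value 2): max_ending_here = 2, max_so_far = 12
Position 5 (value 8): max_ending_here = 10, max_so_far = 12
Position 6 (value -10): max_ending_here = 0, max_so_far = 12
Position 7 (value 17): max_ending_here = 17, max_so_far = 17
Position 8 (value 2): max_ending_here = 19, max_so_far = 19
Position 9 (value 15): max_ending_here = 34, max_so_far = 34

Maximum subarray: [2, 8, -10, 17, 2, 15]
Maximum sum: 34

The maximum subarray is [2, 8, -10, 17, 2, 15] with sum 34. This subarray runs from index 4 to index 9.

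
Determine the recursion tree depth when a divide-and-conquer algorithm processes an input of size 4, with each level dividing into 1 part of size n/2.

For divide and conquer with division factor 2:

Problem sizes at each level:
Level 0: 4
Level 1: 2
Level 2: 1

The root is level 0 and the size-1 base case is level 2 (the tree spans levels 0 through 2, i.e. 3 levels counting the root), so the depth is the number of divisions: log_2(4) = 2

The recursion tree depth is log_2(4) = 2. At each level, the problem size is divided by 2, so it takes 2 divisions to reduce to a base case of size 1. The algorithm makes 1 recursive call at each level.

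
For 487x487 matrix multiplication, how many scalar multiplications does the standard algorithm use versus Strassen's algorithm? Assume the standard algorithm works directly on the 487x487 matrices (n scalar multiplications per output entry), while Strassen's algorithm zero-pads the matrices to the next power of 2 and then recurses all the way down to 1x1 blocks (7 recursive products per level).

Matrix multiplication for 487x487 matrices:

Strassen's algorithm requires power-of-2 dimensions. Pad 487x487 to 512x512 (next power of 2).

Standard algorithm: 487^3 = 115501303 multiplications
Strassen's algorithm: 7^(log2(512)) = 7^9 = 40353607 multiplications
Savings: 115501303 - 40353607 = 75147696 multiplications

Standard: 115501303 multiplications (487^3). Strassen: 40353607 multiplications (7^9, after padding to 512x512). Strassen reduces 8 recursive multiplications to 7 at each level.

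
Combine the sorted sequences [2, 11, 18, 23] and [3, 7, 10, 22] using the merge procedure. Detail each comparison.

Merging process:

Compare 2 vs 3: take 2 from left. Merged: [2]
Compare 11 vs 3: take 3 from right. Merged: [2, 3]
Compare 11 vs 7: take 7 from right. Merged: [2, 3, 7]
Compare 11 vs 10: take 10 from right. Merged: [2, 3, 7, 10]
Compare 11 vs 22: take 11 from left. Merged: [2, 3, 7, 10, 11]
Compare 18 vs 22: take 18 from left. Merged: [2, 3, 7, 10, 11, 18]
Compare 23 vs 22: take 22 from right. Merged: [2, 3, 7, 10, 11, 18, 22]
Append remaining from left: [23]. Merged: [2, 3, 7, 10, 11, 18, 22, 23]

Final merged array: [2, 3, 7, 10, 11, 18, 22, 23]
Total comparisons: 7

The merged array is [2, 3, 7, 10, 11, 18, 22, 23], requiring 7 comparisons. The merge step runs in O(n) time where n is the total number of elements.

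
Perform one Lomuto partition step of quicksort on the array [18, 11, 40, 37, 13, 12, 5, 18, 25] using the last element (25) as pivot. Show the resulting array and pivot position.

Lomuto partition with pivot = 25:

Initial array: [18, 11, 40, 37, 13, 12, 5, 18, 25]

arr[0]=18 <= 25: swap with position 0, array becomes [18, 11, 40, 37, 13, 12, 5, 18, 25]
arr[1]=11 <= 25: swap with position 1, array becomes [18, 11, 40, 37, 13, 12, 5, 18, 25]
arr[2]=40 > 25: no swap
arr[3]=37 > 25: no swap
arr[4]=13 <= 25: swap with position 2, array becomes [18, 11, 13, 37, 40, 12, 5, 18, 25]
arr[5]=12 <= 25: swap with position 3, array becomes [18, 11, 13, 12, 40, 37, 5, 18, 25]
arr[6]=5 <= 25: swap with position 4, array becomes [18, 11, 13, 12, 5, 37, 40, 18, 25]
arr[7]=18 <= 25: swap with position 5, array becomes [18, 11, 13, 12, 5, 18, 40, 37, 25]

Place pivot at position 6: [18, 11, 13, 12, 5, 18, 25, 37, 40]
Pivot position: 6

After partitioning with pivot 25, the array becomes [18, 11, 13, 12, 5, 18, 25, 37, 40]. The pivot is placed at index 6. All elements to the left of the pivot are <= 25, and all elements to the right are > 25.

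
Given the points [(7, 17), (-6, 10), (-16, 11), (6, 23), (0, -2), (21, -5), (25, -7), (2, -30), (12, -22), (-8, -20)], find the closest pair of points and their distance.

Computing all pairwise distances among 10 points:

d((7, 17), (-6, 10)) = 14.7648
d((7, 17), (-16, 11)) = 23.7697
d((7, 17), (6, 23)) = 6.0828
d((7, 17), (0, -2)) = 20.2485
d((7, 17), (21, -5)) = 26.0768
d((7, 17), (25, -7)) = 30.0
d((7, 17), (2, -30)) = 47.2652
d((7, 17), (12, -22)) = 39.3192
d((7, 17), (-8, -20)) = 39.9249
d((-6, 10), (-16, 11)) = 10.0499
d((-6, 10), (6, 23)) = 17.6918
d((-6, 10), (0, -2)) = 13.4164
d((-6, 10), (21, -5)) = 30.8869
d((-6, 10), (25, -7)) = 35.3553
d((-6, 10), (2, -30)) = 40.7922
d((-6, 10), (12, -22)) = 36.7151
d((-6, 10), (-8, -20)) = 30.0666
d((-16, 11), (6, 23)) = 25.0599
d((-16, 11), (0, -2)) = 20.6155
d((-16, 11), (21, -5)) = 40.3113
d((-16, 11), (25, -7)) = 44.7772
d((-16, 11), (2, -30)) = 44.7772
d((-16, 11), (12, -22)) = 43.2782
d((-16, 11), (-8, -20)) = 32.0156
d((6, 23), (0, -2)) = 25.7099
d((6, 23), (21, -5)) = 31.7648
d((6, 23), (25, -7)) = 35.5106
d((6, 23), (2, -30)) = 53.1507
d((6, 23), (12, -22)) = 45.3982
d((6, 23), (-8, -20)) = 45.2217
d((0, -2), (21, -5)) = 21.2132
d((0, -2), (25, -7)) = 25.4951
d((0, -2), (2, -30)) = 28.0713
d((0, -2), (12, -22)) = 23.3238
d((0, -2), (-8, -20)) = 19.6977
d((21, -5), (25, -7)) = 4.4721 <-- minimum
d((21, -5), (2, -30)) = 31.4006
d((21, -5), (12, -22)) = 19.2354
d((21, -5), (-8, -20)) = 32.6497
d((25, -7), (2, -30)) = 32.5269
d((25, -7), (12, -22)) = 19.8494
d((25, -7), (-8, -20)) = 35.4683
d((2, -30), (12, -22)) = 12.8062
d((2, -30), (-8, -20)) = 14.1421
d((12, -22), (-8, -20)) = 20.0998

Closest pair: (21, -5) and (25, -7) with distance 4.4721

The closest pair is (21, -5) and (25, -7) with Euclidean distance 4.4721. For 10 points, brute-force pairwise comparison is shown above. For large n, the divide-and-conquer algorithm (sort by x, recurse on halves, check the dividing strip) achieves O(n log n).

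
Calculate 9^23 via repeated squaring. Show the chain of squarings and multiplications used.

Computing 9^23 by squaring (build up from 9^1; each line after the first costs one multiplication):

9^1 = 9
9^2 = (9^1)^2 = 9^2 = 81
9^4 = (9^2)^2 = 81^2 = 6561
9^5 = 9 * 9^4 = 9 * 6561 = 59049
9^10 = (9^5)^2 = 59049^2 = 3486784401
9^11 = 9 * 9^10 = 9 * 3486784401 = 31381059609
9^22 = (9^11)^2 = 31381059609^2 = 984770902183611232881
9^23 = 9 * 9^22 = 9 * 984770902183611232881 = 8862938119652501095929

Result: 8862938119652501095929
Multiplications needed: 7 (7 lines after 9^1)

9^23 = 8862938119652501095929. Using exponentiation by squaring, this requires 7 multiplications. The key idea: if the exponent is even, square the half-power; if odd, multiply by the base once.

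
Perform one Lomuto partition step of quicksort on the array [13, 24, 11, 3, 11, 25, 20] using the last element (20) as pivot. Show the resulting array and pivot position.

Lomuto partition with pivot = 20:

Initial array: [13, 24, 11, 3, 11, 25, 20]

arr[0]=13 <= 20: swap with position 0, array becomes [13, 24, 11, 3, 11, 25, 20]
arr[1]=24 > 20: no swap
arr[2]=11 <= 20: swap with position 1, array becomes [13, 11, 24, 3, 11, 25, 20]
arr[3]=3 <= 20: swap with position 2, array becomes [13, 11, 3, 24, 11, 25, 20]
arr[4]=11 <= 20: swap with position 3, array becomes [13, 11, 3, 11, 24, 25, 20]
arr[5]=25 > 20: no swap

Place pivot at position 4: [13, 11, 3, 11, 20, 25, 24]
Pivot position: 4

After partitioning with pivot 20, the array becomes [13, 11, 3, 11, 20, 25, 24]. The pivot is placed at index 4. All elements to the left of the pivot are <= 20, and all elements to the right are > 20.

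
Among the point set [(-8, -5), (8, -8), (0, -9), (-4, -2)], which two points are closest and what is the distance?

Computing all pairwise distances among 4 points:

d((-8, -5), (8, -8)) = 16.2788
d((-8, -5), (0, -9)) = 8.9443
d((-8, -5), (-4, -2)) = 5.0 <-- minimum
d((8, -8), (0, -9)) = 8.0623
d((8, -8), (-4, -2)) = 13.4164
d((0, -9), (-4, -2)) = 8.0623

Closest pair: (-8, -5) and (-4, -2) with distance 5.0

The closest pair is (-8, -5) and (-4, -2) with Euclidean distance 5.0. For 4 points, brute-force pairwise comparison is shown above. For large n, the divide-and-conquer algorithm (sort by x, recurse on halves, check the dividing strip) achieves O(n log n).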